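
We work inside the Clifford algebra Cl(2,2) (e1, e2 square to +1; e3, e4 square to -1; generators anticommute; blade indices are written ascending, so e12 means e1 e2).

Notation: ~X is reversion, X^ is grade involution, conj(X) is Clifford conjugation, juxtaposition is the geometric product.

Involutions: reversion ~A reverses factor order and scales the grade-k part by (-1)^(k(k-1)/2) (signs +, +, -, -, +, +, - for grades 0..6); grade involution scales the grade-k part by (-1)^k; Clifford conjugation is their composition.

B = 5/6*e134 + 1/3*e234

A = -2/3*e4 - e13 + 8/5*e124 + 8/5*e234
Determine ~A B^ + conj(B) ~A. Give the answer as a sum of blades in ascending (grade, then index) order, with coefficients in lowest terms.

first term: -8/15 - 5/6*e4 + 4/3*e12 - 49/45*e13 + 10/9*e23 - 1/3*e124
second term: 8/15 + 5/6*e4 + 4/3*e12 + 1/45*e13 + 14/9*e23 - 1/3*e124
Answer: 8/3*e12 - 16/15*e13 + 8/3*e23 - 2/3*e124


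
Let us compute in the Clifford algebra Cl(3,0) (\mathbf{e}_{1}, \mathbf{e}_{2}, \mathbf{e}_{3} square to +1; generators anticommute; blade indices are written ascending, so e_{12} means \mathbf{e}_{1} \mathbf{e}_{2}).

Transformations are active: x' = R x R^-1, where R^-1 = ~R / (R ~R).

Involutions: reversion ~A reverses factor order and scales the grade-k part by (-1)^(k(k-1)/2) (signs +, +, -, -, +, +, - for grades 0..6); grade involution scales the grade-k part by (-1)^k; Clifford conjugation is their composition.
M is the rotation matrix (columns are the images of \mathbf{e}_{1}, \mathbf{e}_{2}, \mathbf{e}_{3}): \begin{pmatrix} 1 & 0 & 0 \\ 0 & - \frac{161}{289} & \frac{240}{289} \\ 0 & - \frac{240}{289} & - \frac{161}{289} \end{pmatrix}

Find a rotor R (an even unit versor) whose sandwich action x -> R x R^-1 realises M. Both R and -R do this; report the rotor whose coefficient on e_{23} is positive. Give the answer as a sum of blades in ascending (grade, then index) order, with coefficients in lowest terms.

Method: write R = a + b12*e_{12} + b13*e_{13} + b23*e_{23} with a^2 + b12^2 + b13^2 + b23^2 = 1 (so R^-1 = ~R). Expanding the columns R e_j ~R gives tr M = 4a^2 - 1 and, from the antisymmetric part, M21 - M12 = -4a*b12, M13 - M31 = 4a*b13, M32 - M23 = -4a*b23.
Here tr M = -\frac{33}{289}, so a^2 = (1 + tr M)/4 = \frac{64}{289} and a = ±\frac{8}{17}. Taking a = \frac{8}{17}: M21 - M12 = 0, M13 - M31 = 0, M32 - M23 = -\frac{480}{289}, giving b12 = 0, b13 = 0, b23 = \frac{15}{17}, i.e. R = \frac{8}{17} + \frac{15}{17} e_{23}.
Its e_{23} coefficient is already positive.
Answer: \frac{8}{17} + \frac{15}{17} e_{23}. Note: both R and -R realise this M (trace -\frac{33}{289}); the covering map identifies them, and the e_{23}-coefficient sign is the tie-breaker.


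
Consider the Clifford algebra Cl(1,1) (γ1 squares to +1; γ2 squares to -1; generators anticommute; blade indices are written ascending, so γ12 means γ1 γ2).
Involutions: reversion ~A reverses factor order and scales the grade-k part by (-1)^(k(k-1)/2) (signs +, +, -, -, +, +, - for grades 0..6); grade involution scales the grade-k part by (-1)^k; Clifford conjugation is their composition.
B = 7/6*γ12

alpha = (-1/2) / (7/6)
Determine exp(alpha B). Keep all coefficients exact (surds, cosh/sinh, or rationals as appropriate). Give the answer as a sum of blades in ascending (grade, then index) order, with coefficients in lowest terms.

B^2 = (7/6)^2*(γ12)^2 = 49/36*(+1) = 49/36 (a basis 2-blade squares to minus the product of its generators' squares).
B^2 = 49/36 — B^2 > 0, so the exponential closes hyperbolically: l = 7/6, alpha*l = -1/2, so exp(alpha B) = cosh(-1/2) + (sinh(-1/2)/(7/6))*B = cosh(1/2) + (-6*sinh(1/2)/7)*B.
Answer: cosh(1/2) - sinh(1/2)*γ12


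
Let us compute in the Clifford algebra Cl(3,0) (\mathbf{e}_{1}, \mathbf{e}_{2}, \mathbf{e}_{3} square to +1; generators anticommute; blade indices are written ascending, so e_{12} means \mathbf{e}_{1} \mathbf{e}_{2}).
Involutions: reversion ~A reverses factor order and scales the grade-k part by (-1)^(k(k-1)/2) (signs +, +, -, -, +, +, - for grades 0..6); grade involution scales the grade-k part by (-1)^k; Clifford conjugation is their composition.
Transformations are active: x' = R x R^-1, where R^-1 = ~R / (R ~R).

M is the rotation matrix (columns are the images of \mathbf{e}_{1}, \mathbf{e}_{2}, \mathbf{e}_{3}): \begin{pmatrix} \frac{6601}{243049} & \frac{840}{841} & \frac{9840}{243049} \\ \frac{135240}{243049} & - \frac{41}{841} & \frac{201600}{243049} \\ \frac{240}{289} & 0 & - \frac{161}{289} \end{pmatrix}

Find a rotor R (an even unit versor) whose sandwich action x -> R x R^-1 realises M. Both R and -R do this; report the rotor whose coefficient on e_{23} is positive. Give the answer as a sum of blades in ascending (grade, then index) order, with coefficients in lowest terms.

Method: write R = a + b12*e_{12} + b13*e_{13} + b23*e_{23} with a^2 + b12^2 + b13^2 + b23^2 = 1 (so R^-1 = ~R). Expanding the columns R e_j ~R gives tr M = 4a^2 - 1 and, from the antisymmetric part, M21 - M12 = -4a*b12, M13 - M31 = 4a*b13, M32 - M23 = -4a*b23.
Here tr M = -\frac{140649}{243049}, so a^2 = (1 + tr M)/4 = \frac{25600}{243049} and a = ±\frac{160}{493}. Taking a = \frac{160}{493}: M21 - M12 = -\frac{107520}{243049}, M13 - M31 = -\frac{192000}{243049}, M32 - M23 = -\frac{201600}{243049}, giving b12 = \frac{168}{493}, b13 = -\frac{300}{493}, b23 = \frac{315}{493}, i.e. R = \frac{160}{493} + \frac{168}{493} e_{12} - \frac{300}{493} e_{13} + \frac{315}{493} e_{23}.
Its e_{23} coefficient is already positive.
Answer: \frac{160}{493} + \frac{168}{493} e_{12} - \frac{300}{493} e_{13} + \frac{315}{493} e_{23}. Recall the cover is two-to-one: with M of trace -\frac{140649}{243049}, both preimages act alike, and the stated e_{23} sign chooses the sheet.


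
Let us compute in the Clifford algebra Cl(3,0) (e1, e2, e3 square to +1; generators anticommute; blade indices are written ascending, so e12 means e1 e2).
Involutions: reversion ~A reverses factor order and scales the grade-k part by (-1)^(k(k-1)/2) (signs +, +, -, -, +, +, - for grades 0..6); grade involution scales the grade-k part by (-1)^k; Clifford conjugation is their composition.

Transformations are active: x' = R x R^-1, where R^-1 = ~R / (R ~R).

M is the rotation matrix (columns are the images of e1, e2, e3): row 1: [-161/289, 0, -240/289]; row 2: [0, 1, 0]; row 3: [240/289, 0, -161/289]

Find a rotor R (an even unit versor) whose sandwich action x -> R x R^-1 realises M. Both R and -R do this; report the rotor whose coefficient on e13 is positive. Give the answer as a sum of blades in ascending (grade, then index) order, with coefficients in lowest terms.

Method: write R = a + b12*e12 + b13*e13 + b23*e23 with a^2 + b12^2 + b13^2 + b23^2 = 1 (so R^-1 = ~R). Expanding the columns R e_j ~R gives tr M = 4a^2 - 1 and, from the antisymmetric part, M21 - M12 = -4a*b12, M13 - M31 = 4a*b13, M32 - M23 = -4a*b23.
Here tr M = -33/289, so a^2 = (1 + tr M)/4 = 64/289 and a = ±8/17. Taking a = 8/17: M21 - M12 = 0, M13 - M31 = -480/289, M32 - M23 = 0, giving b12 = 0, b13 = -15/17, b23 = 0, i.e. R = 8/17 - 15/17*e13.
Its e13 coefficient is negative, so report the other preimage -R.
Answer: -8/17 + 15/17*e13. Uniqueness: Spin(3) -> SO(3) maps R and -R to the same rotation of trace -33/289; fixing the sign of the e13 coefficient removes the ambiguity.


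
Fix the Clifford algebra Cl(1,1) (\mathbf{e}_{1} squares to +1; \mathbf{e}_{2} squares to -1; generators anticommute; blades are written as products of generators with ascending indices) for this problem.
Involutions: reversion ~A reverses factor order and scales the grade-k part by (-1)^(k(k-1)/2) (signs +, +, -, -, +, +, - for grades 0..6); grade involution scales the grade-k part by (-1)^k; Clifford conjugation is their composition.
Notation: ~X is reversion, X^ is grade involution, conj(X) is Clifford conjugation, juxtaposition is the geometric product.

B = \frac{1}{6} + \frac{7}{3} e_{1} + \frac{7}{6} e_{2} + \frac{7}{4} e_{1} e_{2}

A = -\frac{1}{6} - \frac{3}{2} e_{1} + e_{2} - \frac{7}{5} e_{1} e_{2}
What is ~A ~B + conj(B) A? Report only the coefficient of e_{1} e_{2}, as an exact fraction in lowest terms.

first term: -\frac{643}{90} - \frac{181}{45} e_{1} - \frac{241}{360} e_{2} - \frac{427}{120} e_{1} e_{2}
second term: \frac{319}{45} + \frac{317}{90} e_{1} + \frac{361}{360} e_{2} - \frac{161}{40} e_{1} e_{2}
Answer: -\frac{91}{12}


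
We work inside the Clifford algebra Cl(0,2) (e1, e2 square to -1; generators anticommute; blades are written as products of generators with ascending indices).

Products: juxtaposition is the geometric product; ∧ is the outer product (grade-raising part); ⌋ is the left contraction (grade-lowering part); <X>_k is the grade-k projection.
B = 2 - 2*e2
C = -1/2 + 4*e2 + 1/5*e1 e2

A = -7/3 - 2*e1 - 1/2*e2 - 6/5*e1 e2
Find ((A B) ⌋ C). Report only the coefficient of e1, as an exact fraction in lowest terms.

step 1: -17/3 - 32/5*e1 + 11/3*e2 + 8/5*e1 e2
step 2: -1823/150 + 11/15*e1 - 1604/75*e2 - 17/15*e1 e2
Answer: 11/15


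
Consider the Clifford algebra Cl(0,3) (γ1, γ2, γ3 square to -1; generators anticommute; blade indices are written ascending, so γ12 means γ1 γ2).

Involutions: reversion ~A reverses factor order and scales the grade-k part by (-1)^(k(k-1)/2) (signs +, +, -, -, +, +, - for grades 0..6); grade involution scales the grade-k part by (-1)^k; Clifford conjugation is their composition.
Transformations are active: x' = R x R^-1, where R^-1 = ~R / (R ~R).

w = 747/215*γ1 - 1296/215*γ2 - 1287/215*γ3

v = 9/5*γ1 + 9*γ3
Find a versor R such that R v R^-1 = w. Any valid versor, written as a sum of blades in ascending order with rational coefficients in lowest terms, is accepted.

Key observation: q(v) = q(w) = -2106/25 (sandwiches preserve the norm), so R = v + w = 1134/215*γ1 - 1296/215*γ2 + 648/215*γ3 works whenever it is invertible — the component of v along it is kept and (v - w)/2 reverses, sending v to w.
Answer: 1134/215*γ1 - 1296/215*γ2 + 648/215*γ3


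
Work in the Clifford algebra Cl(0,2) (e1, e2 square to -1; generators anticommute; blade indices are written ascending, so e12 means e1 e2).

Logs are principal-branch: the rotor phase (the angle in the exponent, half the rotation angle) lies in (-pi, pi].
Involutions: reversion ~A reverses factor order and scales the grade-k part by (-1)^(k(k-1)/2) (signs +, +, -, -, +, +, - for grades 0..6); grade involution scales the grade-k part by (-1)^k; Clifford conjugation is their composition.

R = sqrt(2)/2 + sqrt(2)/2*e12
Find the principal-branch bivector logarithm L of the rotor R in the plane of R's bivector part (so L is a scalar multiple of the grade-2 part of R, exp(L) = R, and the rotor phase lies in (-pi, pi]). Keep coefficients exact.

The scalar part of R is sqrt(2)/2, which pins the rotor phase on the principal branch; dividing the bivector part by the sine of that phase recovers the unit plane, and L is the phase times that plane.
Concretely: cos(phase) = sqrt(2)/2 gives phase = ±pi/4, and since phase/sin(phase) is even the sign is immaterial: L = (phase/sin(phase)) * <R>_2 = (sqrt(2)*pi/4) * <R>_2.
Answer: pi/4*e12


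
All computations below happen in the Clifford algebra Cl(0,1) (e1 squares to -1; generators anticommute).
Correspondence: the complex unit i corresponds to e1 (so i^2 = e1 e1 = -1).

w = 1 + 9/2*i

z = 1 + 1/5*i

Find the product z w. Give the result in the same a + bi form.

In blades: z = 1 + 1/5*e1, w = 1 + 9/2*e1.
Distribute z over w term by term (generator squares from the signature, products reordered to ascending indices): (1)*w = 1 + 9/2*e1; (1/5*e1)*w = -9/10 + 1/5*e1.
Sum: 1/10 + 47/10*e1; translating back through the correspondence:
Answer: 1/10 + 47/10*i


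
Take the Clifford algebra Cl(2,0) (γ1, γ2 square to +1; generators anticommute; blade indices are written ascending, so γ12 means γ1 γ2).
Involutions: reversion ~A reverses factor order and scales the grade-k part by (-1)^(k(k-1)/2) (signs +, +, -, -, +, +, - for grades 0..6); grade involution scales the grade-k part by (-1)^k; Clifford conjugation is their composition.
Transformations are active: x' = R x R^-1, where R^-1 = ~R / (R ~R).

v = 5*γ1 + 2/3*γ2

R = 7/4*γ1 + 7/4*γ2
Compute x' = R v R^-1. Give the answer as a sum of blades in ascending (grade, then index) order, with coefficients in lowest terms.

~R = 7/4*γ1 + 7/4*γ2, and R ~R = 49/8, so R^-1 = ~R / (49/8).
R v = 119/12 - 91/12*γ12
Answer: 2/3*γ1 + 5*γ2


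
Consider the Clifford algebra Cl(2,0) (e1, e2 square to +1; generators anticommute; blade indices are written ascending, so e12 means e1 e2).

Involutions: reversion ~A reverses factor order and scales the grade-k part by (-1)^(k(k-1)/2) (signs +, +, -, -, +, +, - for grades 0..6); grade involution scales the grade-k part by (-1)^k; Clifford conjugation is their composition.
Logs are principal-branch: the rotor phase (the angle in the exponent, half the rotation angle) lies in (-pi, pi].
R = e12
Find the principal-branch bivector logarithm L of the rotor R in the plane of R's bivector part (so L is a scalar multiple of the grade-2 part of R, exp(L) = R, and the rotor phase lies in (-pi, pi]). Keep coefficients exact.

The scalar part of R is 0, which pins the rotor phase on the principal branch; dividing the bivector part by the sine of that phase recovers the unit plane, and L is the phase times that plane.
Concretely: cos(phase) = 0 gives phase = ±pi/2, and since phase/sin(phase) is even the sign is immaterial: L = (phase/sin(phase)) * <R>_2 = (pi/2) * <R>_2.
Answer: pi/2*e12


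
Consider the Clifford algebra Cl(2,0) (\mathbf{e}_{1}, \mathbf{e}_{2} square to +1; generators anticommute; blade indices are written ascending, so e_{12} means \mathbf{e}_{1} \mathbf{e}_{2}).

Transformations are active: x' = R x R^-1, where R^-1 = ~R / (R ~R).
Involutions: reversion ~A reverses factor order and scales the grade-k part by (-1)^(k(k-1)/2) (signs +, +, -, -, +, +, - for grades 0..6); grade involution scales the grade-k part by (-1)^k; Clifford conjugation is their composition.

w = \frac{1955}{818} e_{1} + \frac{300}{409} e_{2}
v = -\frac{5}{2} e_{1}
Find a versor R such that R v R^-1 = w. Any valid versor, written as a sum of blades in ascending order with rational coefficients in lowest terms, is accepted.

Why this works: both vectors square to \frac{25}{4}, so q(v) = q(w) and R = v + w = -\frac{45}{409} e_{1} + \frac{300}{409} e_{2} carries v to w — its own direction survives, the complement (v - w)/2 flips.
Answer: -\frac{45}{409} e_{1} + \frac{300}{409} e_{2}


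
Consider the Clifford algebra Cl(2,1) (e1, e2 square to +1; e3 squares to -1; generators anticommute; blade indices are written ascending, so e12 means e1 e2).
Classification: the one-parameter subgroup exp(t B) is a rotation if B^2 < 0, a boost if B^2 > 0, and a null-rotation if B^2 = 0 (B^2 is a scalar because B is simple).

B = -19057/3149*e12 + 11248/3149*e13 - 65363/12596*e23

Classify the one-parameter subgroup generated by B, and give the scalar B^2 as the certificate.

B^2 term by term: the squares give (-19057/3149)^2*(e12)^2 + (11248/3149)^2*(e13)^2 + (-65363/12596)^2*(e23)^2 = 363169249/9916201*(-1) + 126517504/9916201*(+1) + 4272321769/158659216*(+1) = 49/16 (each basis 2-blade squares to minus the product of its generators' squares); cross terms between blades sharing an index anticommute and cancel. So B^2 = 49/16.
Answer: boost, certificate B^2 = 49/16. The scalar 49/16 is the complete invariant here: its sign names the subgroup type.


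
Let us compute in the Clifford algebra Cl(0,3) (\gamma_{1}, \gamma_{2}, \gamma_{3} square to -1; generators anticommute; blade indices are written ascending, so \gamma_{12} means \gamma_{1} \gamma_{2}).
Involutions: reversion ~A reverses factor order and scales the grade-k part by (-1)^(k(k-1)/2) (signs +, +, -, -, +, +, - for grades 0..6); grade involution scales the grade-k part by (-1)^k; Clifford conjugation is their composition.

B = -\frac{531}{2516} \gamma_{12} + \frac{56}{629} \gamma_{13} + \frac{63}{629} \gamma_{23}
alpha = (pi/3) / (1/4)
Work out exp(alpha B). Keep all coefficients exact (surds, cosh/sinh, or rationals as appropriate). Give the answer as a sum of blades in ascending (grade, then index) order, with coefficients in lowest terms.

B^2 term by term: the squares give (-\frac{531}{2516})^2*(\gamma_{12})^2 + (\frac{56}{629})^2*(\gamma_{13})^2 + (\frac{63}{629})^2*(\gamma_{23})^2 = \frac{281961}{6330256}*(-1) + \frac{3136}{395641}*(-1) + \frac{3969}{395641}*(-1) = -\frac{1}{16} (each basis 2-blade squares to minus the product of its generators' squares); cross terms between blades sharing an index anticommute and cancel. So B^2 = -\frac{1}{16}.
B^2 = -\frac{1}{16} — a negative square means the series sums to a rotation: l = \frac{1}{4}, alpha*l = \frac{\pi}{3}, so exp(alpha B) = cos(\frac{\pi}{3}) + (sin(\frac{\pi}{3})/(\frac{1}{4}))*B = \frac{1}{2} + (2 \sqrt{3})*B.
Answer: \frac{1}{2} - \frac{531 \sqrt{3}}{1258} \gamma_{12} + \frac{112 \sqrt{3}}{629} \gamma_{13} + \frac{126 \sqrt{3}}{629} \gamma_{23}


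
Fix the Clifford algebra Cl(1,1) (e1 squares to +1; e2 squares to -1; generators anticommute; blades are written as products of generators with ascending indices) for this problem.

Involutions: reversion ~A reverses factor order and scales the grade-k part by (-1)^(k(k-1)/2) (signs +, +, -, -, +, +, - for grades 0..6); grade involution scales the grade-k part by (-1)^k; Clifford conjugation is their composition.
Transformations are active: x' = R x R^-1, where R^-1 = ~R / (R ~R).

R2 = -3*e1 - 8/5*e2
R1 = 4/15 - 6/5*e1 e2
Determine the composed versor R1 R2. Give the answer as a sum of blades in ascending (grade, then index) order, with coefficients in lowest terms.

Distribute over the terms of R1 (each basis-blade product reordered to ascending indices, repeated generators contracted through their squares):
(4/15) R2 = -4/5*e1 - 32/75*e2
(-6/5*e1 e2) R2 = -48/25*e1 - 18/5*e2
Summing the partial products and collecting blades:
Answer: -68/25*e1 - 302/75*e2


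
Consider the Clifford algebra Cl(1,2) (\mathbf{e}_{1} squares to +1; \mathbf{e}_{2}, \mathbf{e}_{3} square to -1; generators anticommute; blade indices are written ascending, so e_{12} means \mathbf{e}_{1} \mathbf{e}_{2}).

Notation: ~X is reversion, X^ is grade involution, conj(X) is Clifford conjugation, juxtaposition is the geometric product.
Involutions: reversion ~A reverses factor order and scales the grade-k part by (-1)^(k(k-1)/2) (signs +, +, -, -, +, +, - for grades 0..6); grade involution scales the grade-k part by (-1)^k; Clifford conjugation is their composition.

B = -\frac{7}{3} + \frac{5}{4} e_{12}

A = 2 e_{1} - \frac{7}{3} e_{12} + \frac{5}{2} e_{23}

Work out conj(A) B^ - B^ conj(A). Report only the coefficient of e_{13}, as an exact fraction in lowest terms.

first term: \frac{35}{12} + \frac{14}{3} e_{1} - \frac{5}{2} e_{2} - \frac{49}{9} e_{12} - \frac{25}{8} e_{13} + \frac{35}{6} e_{23}
second term: \frac{35}{12} + \frac{14}{3} e_{1} + \frac{5}{2} e_{2} - \frac{49}{9} e_{12} + \frac{25}{8} e_{13} + \frac{35}{6} e_{23}
Answer: -\frac{25}{4}


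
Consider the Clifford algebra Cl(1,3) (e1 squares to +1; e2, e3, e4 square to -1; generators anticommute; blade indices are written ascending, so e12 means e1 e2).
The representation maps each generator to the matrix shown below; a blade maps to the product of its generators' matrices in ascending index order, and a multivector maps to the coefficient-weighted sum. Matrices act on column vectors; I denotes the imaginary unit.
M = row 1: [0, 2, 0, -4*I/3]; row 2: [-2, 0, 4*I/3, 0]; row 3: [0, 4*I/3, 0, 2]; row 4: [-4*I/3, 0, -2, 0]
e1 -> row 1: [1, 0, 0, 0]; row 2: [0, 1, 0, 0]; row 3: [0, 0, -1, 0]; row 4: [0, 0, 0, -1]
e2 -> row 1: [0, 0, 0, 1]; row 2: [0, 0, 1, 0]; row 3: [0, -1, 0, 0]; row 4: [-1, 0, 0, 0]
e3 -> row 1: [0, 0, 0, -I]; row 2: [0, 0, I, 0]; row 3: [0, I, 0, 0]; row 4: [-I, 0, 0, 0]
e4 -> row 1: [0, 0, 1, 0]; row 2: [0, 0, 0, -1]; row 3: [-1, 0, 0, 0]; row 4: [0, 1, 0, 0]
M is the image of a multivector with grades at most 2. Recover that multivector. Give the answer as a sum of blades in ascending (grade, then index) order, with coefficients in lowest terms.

Method: the blade images are trace-orthogonal — tr(rho(e_A) rho(e_B)^-1) = 4 if A = B and 0 otherwise — and rho(e_A)^-1 = (e_A)^2 * rho(e_A) with (e_A)^2 = +1 or -1, so the coefficient of e_A in the preimage is (e_A)^2 * tr(M rho(e_A))/4.
Nonzero projections over blades of grade <= 2: e3: (e3)^2 = -1, tr(M rho(e3)) = -16/3, coefficient 4/3; e24: (e24)^2 = -1, tr(M rho(e24)) = -8, coefficient 2. Every other blade of grade <= 2 projects to 0.
Answer: 4/3*e3 + 2*e24


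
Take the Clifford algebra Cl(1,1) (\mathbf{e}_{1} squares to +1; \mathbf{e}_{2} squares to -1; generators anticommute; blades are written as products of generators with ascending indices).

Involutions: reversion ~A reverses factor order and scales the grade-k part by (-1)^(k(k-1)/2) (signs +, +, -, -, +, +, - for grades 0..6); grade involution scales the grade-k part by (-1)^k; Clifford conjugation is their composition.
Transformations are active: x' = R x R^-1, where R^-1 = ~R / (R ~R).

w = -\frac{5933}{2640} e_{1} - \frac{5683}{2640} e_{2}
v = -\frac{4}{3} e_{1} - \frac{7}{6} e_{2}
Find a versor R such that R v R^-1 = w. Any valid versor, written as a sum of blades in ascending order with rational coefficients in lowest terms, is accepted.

Here q(v) = q(w) = \frac{5}{12}; the classical choice R = v + w = -\frac{3151}{880} e_{1} - \frac{2921}{880} e_{2} then realises v -> w under the sandwich.
Answer: -\frac{3151}{880} e_{1} - \frac{2921}{880} e_{2}


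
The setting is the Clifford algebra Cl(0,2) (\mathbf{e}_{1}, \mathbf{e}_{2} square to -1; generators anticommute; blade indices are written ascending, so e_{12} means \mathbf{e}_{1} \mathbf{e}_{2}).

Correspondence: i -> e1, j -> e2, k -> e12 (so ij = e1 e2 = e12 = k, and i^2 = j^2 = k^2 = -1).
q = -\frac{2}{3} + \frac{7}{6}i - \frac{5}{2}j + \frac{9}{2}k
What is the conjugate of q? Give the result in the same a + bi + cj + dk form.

In blades: q = -\frac{2}{3} + \frac{7}{6} e_{1} - \frac{5}{2} e_{2} + \frac{9}{2} e_{12}.
Conjugation here is Clifford conjugation: the scalar is fixed and the grade-1 and grade-2 blades all flip sign, giving -\frac{2}{3} - \frac{7}{6} e_{1} + \frac{5}{2} e_{2} - \frac{9}{2} e_{12}; translating back:
Answer: -\frac{2}{3} - \frac{7}{6}i + \frac{5}{2}j - \frac{9}{2}k


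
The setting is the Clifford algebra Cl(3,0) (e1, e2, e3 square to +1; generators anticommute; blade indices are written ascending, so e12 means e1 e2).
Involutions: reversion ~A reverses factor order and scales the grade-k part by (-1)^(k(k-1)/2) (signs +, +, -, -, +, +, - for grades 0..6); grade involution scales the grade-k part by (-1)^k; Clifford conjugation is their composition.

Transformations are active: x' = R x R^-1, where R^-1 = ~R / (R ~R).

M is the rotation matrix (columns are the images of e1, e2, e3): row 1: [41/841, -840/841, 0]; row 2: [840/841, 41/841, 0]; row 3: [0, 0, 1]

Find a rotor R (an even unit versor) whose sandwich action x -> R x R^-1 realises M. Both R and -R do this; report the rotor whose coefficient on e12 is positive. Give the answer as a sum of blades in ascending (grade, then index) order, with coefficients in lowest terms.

Method: write R = a + b12*e12 + b13*e13 + b23*e23 with a^2 + b12^2 + b13^2 + b23^2 = 1 (so R^-1 = ~R). Expanding the columns R e_j ~R gives tr M = 4a^2 - 1 and, from the antisymmetric part, M21 - M12 = -4a*b12, M13 - M31 = 4a*b13, M32 - M23 = -4a*b23.
Here tr M = 923/841, so a^2 = (1 + tr M)/4 = 441/841 and a = ±21/29. Taking a = 21/29: M21 - M12 = 1680/841, M13 - M31 = 0, M32 - M23 = 0, giving b12 = -20/29, b13 = 0, b23 = 0, i.e. R = 21/29 - 20/29*e12.
Its e12 coefficient is negative, so report the other preimage -R.
Answer: -21/29 + 20/29*e12. Sheet selection: the two-to-one cover makes ±R indistinguishable at the matrix level (trace 923/841), so uniqueness comes from the required sign on e12.


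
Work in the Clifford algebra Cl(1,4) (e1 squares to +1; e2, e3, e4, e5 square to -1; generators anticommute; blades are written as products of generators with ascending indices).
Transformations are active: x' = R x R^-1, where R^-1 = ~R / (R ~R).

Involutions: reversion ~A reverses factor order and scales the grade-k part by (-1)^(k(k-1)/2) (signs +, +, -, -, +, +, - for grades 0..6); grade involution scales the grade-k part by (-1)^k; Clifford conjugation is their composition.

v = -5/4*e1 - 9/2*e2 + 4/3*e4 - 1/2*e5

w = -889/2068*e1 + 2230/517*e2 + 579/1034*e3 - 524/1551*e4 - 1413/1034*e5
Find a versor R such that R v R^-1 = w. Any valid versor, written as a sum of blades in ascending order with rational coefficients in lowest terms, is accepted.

Take R = v + w = -1737/1034*e1 - 193/1034*e2 + 579/1034*e3 + 1544/1551*e4 - 965/517*e5. Because q(v) = q(w) = -2983/144, conjugation by R sends v exactly to w.
Answer: -1737/1034*e1 - 193/1034*e2 + 579/1034*e3 + 1544/1551*e4 - 965/517*e5


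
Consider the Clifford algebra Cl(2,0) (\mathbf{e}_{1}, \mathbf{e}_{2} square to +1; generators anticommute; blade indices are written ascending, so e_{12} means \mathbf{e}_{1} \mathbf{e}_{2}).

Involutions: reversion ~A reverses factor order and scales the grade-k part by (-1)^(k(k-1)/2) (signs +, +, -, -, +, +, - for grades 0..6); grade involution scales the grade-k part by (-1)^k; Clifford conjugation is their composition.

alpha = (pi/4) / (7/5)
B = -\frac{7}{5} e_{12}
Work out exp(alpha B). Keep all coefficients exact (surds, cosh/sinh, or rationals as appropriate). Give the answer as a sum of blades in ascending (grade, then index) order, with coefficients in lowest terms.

B^2 = (-\frac{7}{5})^2*(e_{12})^2 = \frac{49}{25}*(-1) = -\frac{49}{25} (a basis 2-blade squares to minus the product of its generators' squares).
B^2 = -\frac{49}{25} — the series telescopes trigonometrically here: l = \frac{7}{5}, alpha*l = \frac{\pi}{4}, so exp(alpha B) = cos(\frac{\pi}{4}) + (sin(\frac{\pi}{4})/(\frac{7}{5}))*B = \frac{\sqrt{2}}{2} + (\frac{5 \sqrt{2}}{14})*B.
Answer: \frac{\sqrt{2}}{2} - \frac{\sqrt{2}}{2} e_{12}


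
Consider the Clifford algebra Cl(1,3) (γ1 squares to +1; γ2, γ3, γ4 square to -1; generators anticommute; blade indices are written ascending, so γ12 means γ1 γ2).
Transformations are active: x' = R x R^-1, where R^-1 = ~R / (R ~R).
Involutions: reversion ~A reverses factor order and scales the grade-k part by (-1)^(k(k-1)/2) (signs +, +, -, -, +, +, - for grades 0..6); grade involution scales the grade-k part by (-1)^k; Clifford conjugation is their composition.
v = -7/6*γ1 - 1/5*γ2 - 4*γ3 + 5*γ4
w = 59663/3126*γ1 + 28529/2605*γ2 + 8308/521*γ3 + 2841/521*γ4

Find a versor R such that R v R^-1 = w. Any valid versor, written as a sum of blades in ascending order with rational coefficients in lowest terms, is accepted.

Reasoning: v^2 = w^2 = -35711/900 since conjugation preserves the quadratic form; R = v + w = 9336/521*γ1 + 28008/2605*γ2 + 6224/521*γ3 + 5446/521*γ4 is then valid when invertible, keeping its own part and reversing (v - w)/2.
Answer: 9336/521*γ1 + 28008/2605*γ2 + 6224/521*γ3 + 5446/521*γ4


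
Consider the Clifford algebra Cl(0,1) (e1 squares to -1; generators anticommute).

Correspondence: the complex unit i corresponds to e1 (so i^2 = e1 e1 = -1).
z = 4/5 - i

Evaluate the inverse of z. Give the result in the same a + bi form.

In blades: z = 4/5 - e1.
With qbar = 4/5 + e1 (scalar fixed, mapped units negated), z qbar = 41/25 (the sum of squared coefficients), so z^-1 = qbar / (41/25) = 20/41 + 25/41*e1; translating back:
Answer: 20/41 + 25/41*i


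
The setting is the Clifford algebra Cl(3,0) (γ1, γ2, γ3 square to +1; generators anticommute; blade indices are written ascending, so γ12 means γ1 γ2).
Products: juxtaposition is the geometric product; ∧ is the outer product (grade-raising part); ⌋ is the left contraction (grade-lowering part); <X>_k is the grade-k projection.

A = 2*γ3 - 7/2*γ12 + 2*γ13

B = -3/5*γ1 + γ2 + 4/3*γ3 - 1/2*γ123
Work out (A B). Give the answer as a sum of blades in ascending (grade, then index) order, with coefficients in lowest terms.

step 1: 8/3 - 5/6*γ1 - 31/10*γ2 - 11/20*γ3 - γ12 + 6/5*γ13 - 2*γ23 - 20/3*γ123
Answer: 8/3 - 5/6*γ1 - 31/10*γ2 - 11/20*γ3 - γ12 + 6/5*γ13 - 2*γ23 - 20/3*γ123


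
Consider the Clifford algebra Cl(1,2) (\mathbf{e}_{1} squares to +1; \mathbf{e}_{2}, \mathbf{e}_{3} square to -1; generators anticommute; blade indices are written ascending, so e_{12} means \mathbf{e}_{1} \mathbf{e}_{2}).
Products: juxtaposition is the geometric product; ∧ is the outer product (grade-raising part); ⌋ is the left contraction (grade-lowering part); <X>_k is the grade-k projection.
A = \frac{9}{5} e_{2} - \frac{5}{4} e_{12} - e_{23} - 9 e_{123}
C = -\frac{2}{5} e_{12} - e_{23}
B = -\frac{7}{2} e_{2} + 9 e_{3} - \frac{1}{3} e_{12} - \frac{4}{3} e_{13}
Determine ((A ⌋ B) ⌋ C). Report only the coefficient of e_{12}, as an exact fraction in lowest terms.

step 1: \frac{403}{60} - \frac{3}{5} e_{1}
step 2: \frac{6}{25} e_{2} - \frac{403}{150} e_{12} - \frac{403}{60} e_{23}
Answer: -\frac{403}{150}


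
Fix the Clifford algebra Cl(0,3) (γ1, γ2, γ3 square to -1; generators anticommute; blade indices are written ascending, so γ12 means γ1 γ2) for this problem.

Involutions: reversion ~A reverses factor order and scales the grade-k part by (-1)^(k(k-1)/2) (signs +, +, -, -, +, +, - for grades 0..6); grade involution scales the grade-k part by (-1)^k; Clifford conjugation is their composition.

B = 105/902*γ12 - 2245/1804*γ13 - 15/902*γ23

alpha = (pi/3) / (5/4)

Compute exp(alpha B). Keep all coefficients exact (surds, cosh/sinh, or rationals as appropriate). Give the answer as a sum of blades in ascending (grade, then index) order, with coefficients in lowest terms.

B^2 term by term: the squares give (105/902)^2*(γ12)^2 + (-2245/1804)^2*(γ13)^2 + (-15/902)^2*(γ23)^2 = 11025/813604*(-1) + 5040025/3254416*(-1) + 225/813604*(-1) = -25/16 (each basis 2-blade squares to minus the product of its generators' squares); cross terms between blades sharing an index anticommute and cancel. So B^2 = -25/16.
B^2 = -25/16 — the series telescopes trigonometrically here: l = 5/4, alpha*l = pi/3, so exp(alpha B) = cos(pi/3) + (sin(pi/3)/(5/4))*B = 1/2 + (2*sqrt(3)/5)*B.
Answer: 1/2 + 21*sqrt(3)/451*γ12 - 449*sqrt(3)/902*γ13 - 3*sqrt(3)/451*γ23


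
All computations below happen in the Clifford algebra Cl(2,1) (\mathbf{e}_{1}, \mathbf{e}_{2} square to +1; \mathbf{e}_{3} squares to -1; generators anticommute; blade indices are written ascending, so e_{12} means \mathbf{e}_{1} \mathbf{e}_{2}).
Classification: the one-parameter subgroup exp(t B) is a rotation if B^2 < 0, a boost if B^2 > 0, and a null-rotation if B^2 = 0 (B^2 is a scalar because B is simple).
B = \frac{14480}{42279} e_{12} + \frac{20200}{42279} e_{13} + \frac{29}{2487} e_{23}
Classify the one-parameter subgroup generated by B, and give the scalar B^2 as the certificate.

B^2 term by term: the squares give (\frac{14480}{42279})^2*(e_{12})^2 + (\frac{20200}{42279})^2*(e_{13})^2 + (\frac{29}{2487})^2*(e_{23})^2 = \frac{209670400}{1787513841}*(-1) + \frac{408040000}{1787513841}*(+1) + \frac{841}{6185169}*(+1) = \frac{1}{9} (each basis 2-blade squares to minus the product of its generators' squares); cross terms between blades sharing an index anticommute and cancel. So B^2 = \frac{1}{9}.
Answer: boost, certificate B^2 = \frac{1}{9}. Why this suffices: the scalar \frac{1}{9} survives any versor conjugation, so its sign alone determines the class however B is presented.


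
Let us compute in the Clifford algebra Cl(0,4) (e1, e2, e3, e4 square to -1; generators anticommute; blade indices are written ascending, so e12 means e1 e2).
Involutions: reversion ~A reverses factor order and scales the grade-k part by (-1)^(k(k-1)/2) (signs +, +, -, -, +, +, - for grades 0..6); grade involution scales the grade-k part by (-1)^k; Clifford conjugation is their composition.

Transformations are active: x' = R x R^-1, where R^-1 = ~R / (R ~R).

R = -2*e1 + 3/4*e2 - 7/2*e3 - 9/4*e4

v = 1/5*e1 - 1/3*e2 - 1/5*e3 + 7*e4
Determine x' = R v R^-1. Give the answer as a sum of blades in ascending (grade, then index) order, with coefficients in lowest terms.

~R = -2*e1 + 3/4*e2 - 7/2*e3 - 9/4*e4, and R ~R = -175/8, so R^-1 = ~R / (-175/8).
R v = 157/10 + 31/60*e12 + 11/10*e13 - 271/20*e14 - 79/60*e23 + 9/2*e24 - 499/20*e34
Answer: 2337/875*e1 - 1951/2625*e2 + 653/125*e3 - 3299/875*e4


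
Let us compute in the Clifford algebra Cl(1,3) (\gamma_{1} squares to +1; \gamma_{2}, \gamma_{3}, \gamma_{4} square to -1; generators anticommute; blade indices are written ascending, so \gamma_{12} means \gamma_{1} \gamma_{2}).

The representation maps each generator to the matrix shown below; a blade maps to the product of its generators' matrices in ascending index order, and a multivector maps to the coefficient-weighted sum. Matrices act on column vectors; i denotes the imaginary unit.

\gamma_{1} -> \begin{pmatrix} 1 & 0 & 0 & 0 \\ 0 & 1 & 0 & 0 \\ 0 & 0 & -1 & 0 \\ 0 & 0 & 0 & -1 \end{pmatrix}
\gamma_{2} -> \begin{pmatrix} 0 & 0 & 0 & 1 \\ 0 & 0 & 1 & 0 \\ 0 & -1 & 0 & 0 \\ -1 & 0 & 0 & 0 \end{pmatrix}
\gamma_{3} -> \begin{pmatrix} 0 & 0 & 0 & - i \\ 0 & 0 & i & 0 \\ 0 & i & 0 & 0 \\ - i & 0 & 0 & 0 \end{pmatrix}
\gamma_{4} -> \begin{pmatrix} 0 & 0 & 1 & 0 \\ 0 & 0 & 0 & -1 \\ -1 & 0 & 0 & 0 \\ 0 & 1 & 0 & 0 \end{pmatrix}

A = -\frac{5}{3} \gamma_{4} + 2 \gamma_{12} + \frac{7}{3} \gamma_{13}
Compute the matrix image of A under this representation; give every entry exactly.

Bivector images (products of the table entries): rho(\gamma_{12}) = rho(\gamma_{1})rho(\gamma_{2}) = \begin{pmatrix} 0 & 0 & 0 & 1 \\ 0 & 0 & 1 & 0 \\ 0 & 1 & 0 & 0 \\ 1 & 0 & 0 & 0 \end{pmatrix}; rho(\gamma_{13}) = rho(\gamma_{1})rho(\gamma_{3}) = \begin{pmatrix} 0 & 0 & 0 & - i \\ 0 & 0 & i & 0 \\ 0 & - i & 0 & 0 \\ i & 0 & 0 & 0 \end{pmatrix}.
M = (-\frac{5}{3})*rho(\gamma_{4}) + (2)*rho(\gamma_{12}) + (\frac{7}{3})*rho(\gamma_{13}), summed entrywise:
Answer: \begin{pmatrix} 0 & 0 & - \frac{5}{3} & 2 - \frac{7 i}{3} \\ 0 & 0 & 2 + \frac{7 i}{3} & \frac{5}{3} \\ \frac{5}{3} & 2 - \frac{7 i}{3} & 0 & 0 \\ 2 + \frac{7 i}{3} & - \frac{5}{3} & 0 & 0 \end{pmatrix}


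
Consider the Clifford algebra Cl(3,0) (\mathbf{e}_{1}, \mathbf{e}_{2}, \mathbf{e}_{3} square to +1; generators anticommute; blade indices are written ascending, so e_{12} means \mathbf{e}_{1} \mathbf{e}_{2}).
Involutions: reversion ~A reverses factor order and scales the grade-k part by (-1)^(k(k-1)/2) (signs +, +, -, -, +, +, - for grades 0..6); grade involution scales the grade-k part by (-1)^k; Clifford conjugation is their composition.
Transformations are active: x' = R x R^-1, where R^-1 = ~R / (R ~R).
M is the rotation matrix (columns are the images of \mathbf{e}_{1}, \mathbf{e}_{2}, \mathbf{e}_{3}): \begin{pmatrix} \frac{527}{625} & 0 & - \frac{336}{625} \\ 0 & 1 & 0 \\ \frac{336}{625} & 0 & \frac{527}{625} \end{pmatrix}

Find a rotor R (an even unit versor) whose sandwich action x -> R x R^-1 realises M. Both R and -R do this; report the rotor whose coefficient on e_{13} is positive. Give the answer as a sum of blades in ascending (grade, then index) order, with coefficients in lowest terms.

Method: write R = a + b12*e_{12} + b13*e_{13} + b23*e_{23} with a^2 + b12^2 + b13^2 + b23^2 = 1 (so R^-1 = ~R). Expanding the columns R e_j ~R gives tr M = 4a^2 - 1 and, from the antisymmetric part, M21 - M12 = -4a*b12, M13 - M31 = 4a*b13, M32 - M23 = -4a*b23.
Here tr M = \frac{1679}{625}, so a^2 = (1 + tr M)/4 = \frac{576}{625} and a = ±\frac{24}{25}. Taking a = \frac{24}{25}: M21 - M12 = 0, M13 - M31 = -\frac{672}{625}, M32 - M23 = 0, giving b12 = 0, b13 = -\frac{7}{25}, b23 = 0, i.e. R = \frac{24}{25} - \frac{7}{25} e_{13}.
Its e_{13} coefficient is negative, so report the other preimage -R.
Answer: -\frac{24}{25} + \frac{7}{25} e_{13}. Recall the cover is two-to-one: with M of trace \frac{1679}{625}, both preimages act alike, and the stated e_{13} sign chooses the sheet.


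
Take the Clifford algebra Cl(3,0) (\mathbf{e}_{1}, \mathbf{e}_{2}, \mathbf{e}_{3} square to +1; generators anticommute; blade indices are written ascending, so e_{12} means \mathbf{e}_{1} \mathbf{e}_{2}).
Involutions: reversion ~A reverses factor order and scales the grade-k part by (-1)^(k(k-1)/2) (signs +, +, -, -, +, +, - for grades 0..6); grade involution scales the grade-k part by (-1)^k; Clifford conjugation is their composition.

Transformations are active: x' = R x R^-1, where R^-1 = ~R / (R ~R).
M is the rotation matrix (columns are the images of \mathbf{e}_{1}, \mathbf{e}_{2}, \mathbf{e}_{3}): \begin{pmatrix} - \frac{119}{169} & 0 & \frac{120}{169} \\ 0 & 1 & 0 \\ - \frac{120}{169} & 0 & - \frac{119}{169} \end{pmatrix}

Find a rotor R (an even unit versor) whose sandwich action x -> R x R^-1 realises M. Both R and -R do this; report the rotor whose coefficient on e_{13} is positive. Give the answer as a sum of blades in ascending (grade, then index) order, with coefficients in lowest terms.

Method: write R = a + b12*e_{12} + b13*e_{13} + b23*e_{23} with a^2 + b12^2 + b13^2 + b23^2 = 1 (so R^-1 = ~R). Expanding the columns R e_j ~R gives tr M = 4a^2 - 1 and, from the antisymmetric part, M21 - M12 = -4a*b12, M13 - M31 = 4a*b13, M32 - M23 = -4a*b23.
Here tr M = -\frac{69}{169}, so a^2 = (1 + tr M)/4 = \frac{25}{169} and a = ±\frac{5}{13}. Taking a = \frac{5}{13}: M21 - M12 = 0, M13 - M31 = \frac{240}{169}, M32 - M23 = 0, giving b12 = 0, b13 = \frac{12}{13}, b23 = 0, i.e. R = \frac{5}{13} + \frac{12}{13} e_{13}.
Its e_{13} coefficient is already positive.
Answer: \frac{5}{13} + \frac{12}{13} e_{13}. Uniqueness: Spin(3) -> SO(3) maps R and -R to the same rotation of trace -\frac{69}{169}; fixing the sign of the e_{13} coefficient removes the ambiguity.


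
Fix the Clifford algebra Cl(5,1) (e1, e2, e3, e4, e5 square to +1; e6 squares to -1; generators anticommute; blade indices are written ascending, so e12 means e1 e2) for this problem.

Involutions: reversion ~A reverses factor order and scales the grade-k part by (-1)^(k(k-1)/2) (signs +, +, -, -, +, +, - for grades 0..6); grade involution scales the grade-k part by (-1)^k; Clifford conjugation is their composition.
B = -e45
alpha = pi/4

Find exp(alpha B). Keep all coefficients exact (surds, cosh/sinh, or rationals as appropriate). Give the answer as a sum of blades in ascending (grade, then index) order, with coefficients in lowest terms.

B^2 = (-1)^2*(e45)^2 = 1*(-1) = -1 (a basis 2-blade squares to minus the product of its generators' squares).
B^2 = -1 — the series telescopes trigonometrically here: l = 1, alpha*l = pi/4, so exp(alpha B) = cos(pi/4) + (sin(pi/4)/1)*B = sqrt(2)/2 + (sqrt(2)/2)*B.
Answer: sqrt(2)/2 - sqrt(2)/2*e45


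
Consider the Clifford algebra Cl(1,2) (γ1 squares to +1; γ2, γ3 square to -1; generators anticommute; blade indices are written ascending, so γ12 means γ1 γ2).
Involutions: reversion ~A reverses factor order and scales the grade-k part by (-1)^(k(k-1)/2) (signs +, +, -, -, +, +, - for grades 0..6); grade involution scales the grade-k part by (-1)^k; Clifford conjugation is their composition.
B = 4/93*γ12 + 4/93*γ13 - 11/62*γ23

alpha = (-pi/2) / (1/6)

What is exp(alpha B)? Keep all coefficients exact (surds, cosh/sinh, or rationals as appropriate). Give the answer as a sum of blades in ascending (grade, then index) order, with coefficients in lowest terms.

B^2 term by term: the squares give (4/93)^2*(γ12)^2 + (4/93)^2*(γ13)^2 + (-11/62)^2*(γ23)^2 = 16/8649*(+1) + 16/8649*(+1) + 121/3844*(-1) = -1/36 (each basis 2-blade squares to minus the product of its generators' squares); cross terms between blades sharing an index anticommute and cancel. So B^2 = -1/36.
B^2 = -1/36 — since the square is negative, the closed form is circular: l = 1/6, alpha*l = -pi/2, so exp(alpha B) = cos(-pi/2) + (sin(-pi/2)/(1/6))*B = 0 + (-6)*B.
Answer: -8/31*γ12 - 8/31*γ13 + 33/31*γ23


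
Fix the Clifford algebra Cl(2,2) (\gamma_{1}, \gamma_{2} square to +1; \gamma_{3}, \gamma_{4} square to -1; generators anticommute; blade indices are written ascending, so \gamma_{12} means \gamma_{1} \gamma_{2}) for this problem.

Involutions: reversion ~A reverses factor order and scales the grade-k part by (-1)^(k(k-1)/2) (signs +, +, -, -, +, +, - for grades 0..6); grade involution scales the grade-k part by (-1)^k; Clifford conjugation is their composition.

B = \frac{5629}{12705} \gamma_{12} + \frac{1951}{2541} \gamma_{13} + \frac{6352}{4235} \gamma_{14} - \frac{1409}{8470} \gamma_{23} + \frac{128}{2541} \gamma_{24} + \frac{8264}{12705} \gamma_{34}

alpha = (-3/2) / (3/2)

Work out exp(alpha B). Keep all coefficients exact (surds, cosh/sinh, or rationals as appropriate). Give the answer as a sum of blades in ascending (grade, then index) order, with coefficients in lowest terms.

B^2 term by term: the squares give (\frac{5629}{12705})^2*(\gamma_{12})^2 + (\frac{1951}{2541})^2*(\gamma_{13})^2 + (\frac{6352}{4235})^2*(\gamma_{14})^2 + (-\frac{1409}{8470})^2*(\gamma_{23})^2 + (\frac{128}{2541})^2*(\gamma_{24})^2 + (\frac{8264}{12705})^2*(\gamma_{34})^2 = \frac{31685641}{161417025}*(-1) + \frac{3806401}{6456681}*(+1) + \frac{40347904}{17935225}*(+1) + \frac{1985281}{71740900}*(+1) + \frac{16384}{6456681}*(+1) + \frac{68293696}{161417025}*(-1) = \frac{9}{4} (each basis 2-blade squares to minus the product of its generators' squares); cross terms between blades sharing an index anticommute and cancel; the commuting (index-disjoint) pairs give grade-4 terms 2*c*c'*(blade product), which cancel blade by blade — \gamma_{1234}: \frac{93036112}{161417025} - \frac{499456}{6456681} - \frac{8949968}{17935225} = 0 — confirming B is simple. So B^2 = \frac{9}{4}.
B^2 = \frac{9}{4} — the positive square puts this in the hyperbolic regime; l = \frac{3}{2}, alpha*l = - \frac{3}{2}, so exp(alpha B) = cosh(- \frac{3}{2}) + (sinh(- \frac{3}{2})/(\frac{3}{2}))*B = \cosh{\left(\frac{3}{2} \right)} + (- \frac{2 \sinh{\left(\frac{3}{2} \right)}}{3})*B.
Answer: \cosh{\left(\frac{3}{2} \right)} - \frac{11258 \sinh{\left(\frac{3}{2} \right)}}{38115} \gamma_{12} - \frac{3902 \sinh{\left(\frac{3}{2} \right)}}{7623} \gamma_{13} - \frac{12704 \sinh{\left(\frac{3}{2} \right)}}{12705} \gamma_{14} + \frac{1409 \sinh{\left(\frac{3}{2} \right)}}{12705} \gamma_{23} - \frac{256 \sinh{\left(\frac{3}{2} \right)}}{7623} \gamma_{24} - \frac{16528 \sinh{\left(\frac{3}{2} \right)}}{38115} \gamma_{34}
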